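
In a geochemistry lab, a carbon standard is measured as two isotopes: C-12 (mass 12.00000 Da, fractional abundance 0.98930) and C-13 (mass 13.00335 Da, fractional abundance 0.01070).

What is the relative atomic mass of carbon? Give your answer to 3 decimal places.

Average mass = Σ (abundance × isotope mass) = 0.98930 × 12.00000 + 0.01070 × 13.00335
= 11.871600 + 0.139136 = 12.010736 Da

12.011 Da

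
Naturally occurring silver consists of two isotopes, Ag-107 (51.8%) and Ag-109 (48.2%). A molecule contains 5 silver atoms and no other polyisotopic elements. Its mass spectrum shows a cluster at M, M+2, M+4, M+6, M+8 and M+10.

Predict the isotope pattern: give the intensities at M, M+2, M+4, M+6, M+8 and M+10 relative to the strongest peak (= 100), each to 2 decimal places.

11.55 : 53.73 : 100.00 : 93.05 : 43.29 : 8.06

The 5 Ag atoms are independent, so intensities follow the terms of (0.518 + 0.482)^5.
P(M) = 0.518^5 = 0.037295
P(M+2) = 5 × 0.518^4 × 0.482^1 = 0.173515
P(M+4) = 10 × 0.518^3 × 0.482^2 = 0.322911
P(M+6) = 10 × 0.518^2 × 0.482^3 = 0.300470
P(M+8) = 5 × 0.518^1 × 0.482^4 = 0.139794
P(M+10) = 0.482^5 = 0.026016
The M+4 peak is largest (0.322911); scaling to 100 gives 11.55 : 53.73 : 100.00 : 93.05 : 43.29 : 8.06.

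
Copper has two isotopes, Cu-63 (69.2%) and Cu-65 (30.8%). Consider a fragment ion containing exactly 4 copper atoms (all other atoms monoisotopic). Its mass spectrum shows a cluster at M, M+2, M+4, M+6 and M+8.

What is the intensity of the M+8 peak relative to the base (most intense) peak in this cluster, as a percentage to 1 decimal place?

2.2%

(0.692 + 0.308)^4 gives M 0.2293, M+2 0.4083, M+4 0.2726, M+6 0.0809, M+8 0.0090; the largest is M+2.
P(M+2) = C(4,1) × 0.692^3 × 0.308^1 = 4 × 0.33137389 × 0.3080 = 0.408253 (base)
P(M+8) = C(4,4) × 0.692^0 × 0.308^4 = 1 × 1.0000 × 0.00899918 = 0.008999
Relative intensity = 0.008999 / 0.408253 × 100 = 2.2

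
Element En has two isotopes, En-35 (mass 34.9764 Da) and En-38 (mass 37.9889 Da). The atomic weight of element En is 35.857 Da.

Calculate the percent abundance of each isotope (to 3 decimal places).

En-35: 70.768%, En-38: 29.232%

Let x be the fractional abundance of En-35; then En-38 has abundance 1 − x.
34.9764·x + 37.9889·(1 − x) = 35.857
(34.9764 − 37.9889)·x = 35.857 − 37.9889
x = -2.1319 / -3.0125 = 0.70768 → 70.768% En-35, 29.232% En-38.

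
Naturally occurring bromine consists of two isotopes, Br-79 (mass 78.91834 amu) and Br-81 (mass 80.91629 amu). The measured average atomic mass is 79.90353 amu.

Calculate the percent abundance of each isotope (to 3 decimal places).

Br-79: 50.690%, Br-81: 49.310%

With x = fraction of Br-79 (so Br-81 is 1 − x):
78.91834·x + 80.91629·(1 − x) = 79.90353
(78.91834 − 80.91629)·x = 79.90353 − 80.91629
x = -1.01276 / -1.99795 = 0.50690 → 50.690% Br-79, 49.310% Br-81.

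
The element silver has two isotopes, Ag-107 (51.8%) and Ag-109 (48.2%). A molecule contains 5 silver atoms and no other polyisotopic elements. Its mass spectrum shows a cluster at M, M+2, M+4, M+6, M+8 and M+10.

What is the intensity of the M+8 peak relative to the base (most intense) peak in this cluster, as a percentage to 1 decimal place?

Binomial terms of (0.518 + 0.482)^5: M 0.0373, M+2 0.1735, M+4 0.3229, M+6 0.3005, M+8 0.1398, M+10 0.0260 → M+4 is the base peak.
P(M+4) = C(5,2) × 0.518^3 × 0.482^2 = 10 × 0.13899183 × 0.232324 = 0.322911 (base)
P(M+8) = C(5,4) × 0.518^1 × 0.482^4 = 5 × 0.5180 × 0.05397444 = 0.139794
Relative intensity = 0.139794 / 0.322911 × 100 = 43.3

43.3%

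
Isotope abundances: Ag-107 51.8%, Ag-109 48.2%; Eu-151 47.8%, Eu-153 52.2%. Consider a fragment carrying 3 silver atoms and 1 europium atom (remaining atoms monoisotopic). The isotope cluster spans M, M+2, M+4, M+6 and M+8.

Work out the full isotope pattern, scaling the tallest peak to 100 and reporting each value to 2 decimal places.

Silver pattern (n=3): 0.13899183 : 0.3879965 : 0.3610315 : 0.11198017
Europium pattern (n=1): 0.4780 : 0.5220
Convolve the two distributions (both contribute in 2-u steps):
  M: 0.13899183×0.4780 = 0.066438
  M+2: 0.13899183×0.5220 + 0.3879965×0.4780 = 0.258016
  M+4: 0.3879965×0.5220 + 0.3610315×0.4780 = 0.375107
  M+6: 0.3610315×0.5220 + 0.11198017×0.4780 = 0.241985
  M+8: 0.11198017×0.5220 = 0.058454
Scale to base peak (0.375107) = 100: 17.71 : 68.78 : 100.00 : 64.51 : 15.58

17.71 : 68.78 : 100.00 : 64.51 : 15.58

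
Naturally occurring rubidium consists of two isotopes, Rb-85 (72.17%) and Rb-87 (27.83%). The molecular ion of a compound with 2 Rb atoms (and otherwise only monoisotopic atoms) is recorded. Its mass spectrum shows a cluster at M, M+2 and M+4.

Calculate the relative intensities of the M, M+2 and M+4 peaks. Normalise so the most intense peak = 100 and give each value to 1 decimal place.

100.0 : 77.1 : 14.9

Each Rb atom is independently Rb-85 (p = 0.7217) or Rb-87 (q = 0.2783); the cluster is the binomial expansion (p + q)^2.
P(M) = 0.7217^2 = 0.520851
P(M+2) = 2 × 0.7217^1 × 0.2783^1 = 0.401698
P(M+4) = 0.2783^2 = 0.077451
The M peak is largest (0.520851); scaling to 100 gives 100.0 : 77.1 : 14.9.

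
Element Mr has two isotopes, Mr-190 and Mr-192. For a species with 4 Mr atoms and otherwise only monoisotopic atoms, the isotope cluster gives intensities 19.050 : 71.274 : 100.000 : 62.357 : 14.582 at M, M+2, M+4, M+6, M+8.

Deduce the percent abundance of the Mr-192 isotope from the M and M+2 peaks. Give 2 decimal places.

If p is the fraction of Mr that is Mr-190, then I(M+2)/I(M) = [C(4,1)·p^3·(1−p)] / p^4 = 4·(1−p)/p = 71.274/19.050 = 3.7414
(1−p)/p = 3.7414/4 = 0.9354  ⇒  p = 1/(1 + 0.9354) = 0.5167
Mr-190: 51.67%, Mr-192: 48.33%.

48.33%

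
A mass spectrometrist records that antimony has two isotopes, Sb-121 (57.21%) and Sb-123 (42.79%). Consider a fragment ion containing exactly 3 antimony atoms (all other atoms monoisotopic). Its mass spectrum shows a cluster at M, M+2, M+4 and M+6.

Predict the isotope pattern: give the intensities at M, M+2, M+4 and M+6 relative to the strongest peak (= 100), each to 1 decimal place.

44.6 : 100.0 : 74.8 : 18.6

The 3 Sb atoms are independent, so intensities follow the terms of (0.5721 + 0.4279)^3.
P(M) = 0.5721^3 = 0.187247
P(M+2) = 3 × 0.5721^2 × 0.4279^1 = 0.420153
P(M+4) = 3 × 0.5721^1 × 0.4279^2 = 0.314252
P(M+6) = 0.4279^3 = 0.078348
The M+2 peak is largest (0.420153); scaling to 100 gives 44.6 : 100.0 : 74.8 : 18.6.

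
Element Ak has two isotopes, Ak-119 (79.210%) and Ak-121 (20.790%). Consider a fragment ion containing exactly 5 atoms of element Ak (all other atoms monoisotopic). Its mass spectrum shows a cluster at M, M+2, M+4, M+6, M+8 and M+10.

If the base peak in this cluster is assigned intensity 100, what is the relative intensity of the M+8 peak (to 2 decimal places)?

Term probabilities: M 0.3118, M+2 0.4092, M+4 0.2148, M+6 0.0564, M+8 0.0074, M+10 0.0004. Base peak = M+2.
P(M+2) = C(5,1) × 0.79210^4 × 0.20790^1 = 5 × 0.39365888 × 0.2079 = 0.409208 (base)
P(M+8) = C(5,4) × 0.79210^1 × 0.20790^4 = 5 × 0.7921 × 0.00186818 = 0.007399
Relative intensity = 0.007399 / 0.409208 × 100 = 1.81

1.81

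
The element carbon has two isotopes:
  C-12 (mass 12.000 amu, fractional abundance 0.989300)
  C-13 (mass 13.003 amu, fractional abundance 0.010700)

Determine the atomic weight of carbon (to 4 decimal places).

12.0107 amu

Weight each isotope mass by its fractional abundance: 0.989300 × 12.000 + 0.010700 × 13.003
= 11.87160 + 0.13913 = 12.01073 amu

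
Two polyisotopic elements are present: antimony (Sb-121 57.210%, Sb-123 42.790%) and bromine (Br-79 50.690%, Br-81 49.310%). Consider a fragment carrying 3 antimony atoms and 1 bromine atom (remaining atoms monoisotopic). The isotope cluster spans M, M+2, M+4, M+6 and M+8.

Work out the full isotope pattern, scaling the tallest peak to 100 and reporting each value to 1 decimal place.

Antimony pattern (n=3): 0.18724742 : 0.42015297 : 0.3142518 : 0.07834781
Bromine pattern (n=1): 0.5069 : 0.4931
Convolve the two distributions (both contribute in 2-u steps):
  M: 0.18724742×0.5069 = 0.094916
  M+2: 0.18724742×0.4931 + 0.42015297×0.5069 = 0.305307
  M+4: 0.42015297×0.4931 + 0.3142518×0.5069 = 0.366472
  M+6: 0.3142518×0.4931 + 0.07834781×0.5069 = 0.194672
  M+8: 0.07834781×0.4931 = 0.038633
Scale to base peak (0.366472) = 100: 25.9 : 83.3 : 100.0 : 53.1 : 10.5

25.9 : 83.3 : 100.0 : 53.1 : 10.5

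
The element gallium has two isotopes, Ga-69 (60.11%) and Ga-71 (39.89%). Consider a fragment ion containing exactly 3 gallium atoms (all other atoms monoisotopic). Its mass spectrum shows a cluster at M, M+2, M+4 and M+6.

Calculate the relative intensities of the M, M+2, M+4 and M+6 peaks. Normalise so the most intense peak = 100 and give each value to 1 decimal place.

The 3 Ga atoms are independent, so intensities follow the terms of (0.6011 + 0.3989)^3.
P(M) = 0.6011^3 = 0.217190
P(M+2) = 3 × 0.6011^2 × 0.3989^1 = 0.432393
P(M+4) = 3 × 0.6011^1 × 0.3989^2 = 0.286943
P(M+6) = 0.3989^3 = 0.063473
The M+2 peak is largest (0.432393); scaling to 100 gives 50.2 : 100.0 : 66.4 : 14.7.

50.2 : 100.0 : 66.4 : 14.7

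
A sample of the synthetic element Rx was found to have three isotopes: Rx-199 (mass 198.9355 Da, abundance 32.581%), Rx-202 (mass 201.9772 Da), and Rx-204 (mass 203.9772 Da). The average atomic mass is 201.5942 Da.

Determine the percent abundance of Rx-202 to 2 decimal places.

37.02%

Let x and y be the fractions of Rx-202 and Rx-204. Then x + y = 1 − 0.32581 = 0.67419 and 201.9772x + 203.9772y = 201.5942 − 0.32581×198.9355 = 136.779024745.
Substituting: 201.9772x + 203.9772(0.67419 − x) = 136.779024745
(201.9772 − 203.9772)x = -0.740363723  ⇒  x = 0.37018, y = 0.30401
Rx-202: 37.02%, Rx-204: 30.40%.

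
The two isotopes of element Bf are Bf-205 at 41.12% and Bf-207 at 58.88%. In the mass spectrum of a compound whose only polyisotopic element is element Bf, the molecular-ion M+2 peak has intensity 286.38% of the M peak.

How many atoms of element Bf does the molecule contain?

With n Bf atoms, P(M+2)/P(M) = C(n,1)·p^(n−1)q / p^n = n·q/p = n · 0.5888/0.4112.
n = 2.8638 × 0.4112/0.5888 = 2.00 ≈ 2

2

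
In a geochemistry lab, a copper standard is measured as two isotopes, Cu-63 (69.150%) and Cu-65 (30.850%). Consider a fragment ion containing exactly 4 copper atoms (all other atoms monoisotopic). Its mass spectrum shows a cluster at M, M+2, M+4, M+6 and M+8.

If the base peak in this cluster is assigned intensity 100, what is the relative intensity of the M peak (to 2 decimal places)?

56.04

Binomial terms of (0.69150 + 0.30850)^4: M 0.2286, M+2 0.4080, M+4 0.2731, M+6 0.0812, M+8 0.0091 → M+2 is the base peak.
P(M+2) = C(4,1) × 0.69150^3 × 0.30850^1 = 4 × 0.33065611 × 0.3085 = 0.408030 (base)
P(M) = C(4,0) × 0.69150^4 × 0.30850^0 = 1 × 0.2286487 × 1.0000 = 0.228649
Relative intensity = 0.228649 / 0.408030 × 100 = 56.04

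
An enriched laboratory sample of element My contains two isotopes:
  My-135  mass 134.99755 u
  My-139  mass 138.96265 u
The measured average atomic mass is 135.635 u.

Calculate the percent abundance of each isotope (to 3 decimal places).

Let x be the fractional abundance of My-135; then My-139 has abundance 1 − x.
134.99755·x + 138.96265·(1 − x) = 135.635
(134.99755 − 138.96265)·x = 135.635 − 138.96265
x = -3.32765 / -3.96510 = 0.83923 → 83.923% My-135, 16.077% My-139.

My-135: 83.923%, My-139: 16.077%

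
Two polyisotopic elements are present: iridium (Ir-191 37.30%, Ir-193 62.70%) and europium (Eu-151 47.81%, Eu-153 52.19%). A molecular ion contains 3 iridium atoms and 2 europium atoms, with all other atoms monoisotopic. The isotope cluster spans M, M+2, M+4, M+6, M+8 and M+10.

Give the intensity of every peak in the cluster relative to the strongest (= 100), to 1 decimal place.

Iridium pattern (n=3): 0.05189512 : 0.26170165 : 0.43991135 : 0.24649188
Europium pattern (n=2): 0.22857961 : 0.49904078 : 0.27237961
Convolve the two distributions (both contribute in 2-u steps):
  M: 0.05189512×0.22857961 = 0.011862
  M+2: 0.05189512×0.49904078 + 0.26170165×0.22857961 = 0.085717
  M+4: 0.05189512×0.27237961 + 0.26170165×0.49904078 + 0.43991135×0.22857961 = 0.245290
  M+6: 0.26170165×0.27237961 + 0.43991135×0.49904078 + 0.24649188×0.22857961 = 0.347159
  M+8: 0.43991135×0.27237961 + 0.24649188×0.49904078 = 0.242832
  M+10: 0.24649188×0.27237961 = 0.067139
Scale to base peak (0.347159) = 100: 3.4 : 24.7 : 70.7 : 100.0 : 69.9 : 19.3

3.4 : 24.7 : 70.7 : 100.0 : 69.9 : 19.3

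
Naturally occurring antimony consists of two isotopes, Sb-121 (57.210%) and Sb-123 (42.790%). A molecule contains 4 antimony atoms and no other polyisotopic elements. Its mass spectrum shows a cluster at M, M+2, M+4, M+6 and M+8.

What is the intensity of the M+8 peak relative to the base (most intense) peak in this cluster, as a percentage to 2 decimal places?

(0.57210 + 0.42790)^4 gives M 0.1071, M+2 0.3205, M+4 0.3596, M+6 0.1793, M+8 0.0335; the largest is M+4.
P(M+4) = C(4,2) × 0.57210^2 × 0.42790^2 = 6 × 0.32729841 × 0.18309841 = 0.359567 (base)
P(M+8) = C(4,4) × 0.57210^0 × 0.42790^4 = 1 × 1.0000 × 0.03352503 = 0.033525
Relative intensity = 0.033525 / 0.359567 × 100 = 9.32

9.32%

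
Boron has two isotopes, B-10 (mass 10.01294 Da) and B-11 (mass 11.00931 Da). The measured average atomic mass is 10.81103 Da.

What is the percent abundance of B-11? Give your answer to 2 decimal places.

Writing the weighted mean with unknown fraction x of B-10:
10.01294·x + 11.00931·(1 − x) = 10.81103
(10.01294 − 11.00931)·x = 10.81103 − 11.00931
x = -0.19828 / -0.99637 = 0.19900 → 19.90% B-10, 80.10% B-11.

80.10%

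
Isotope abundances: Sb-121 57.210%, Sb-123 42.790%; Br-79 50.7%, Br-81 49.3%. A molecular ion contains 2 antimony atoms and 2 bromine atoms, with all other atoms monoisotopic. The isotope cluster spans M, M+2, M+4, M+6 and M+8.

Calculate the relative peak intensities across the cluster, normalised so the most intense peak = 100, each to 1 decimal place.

22.7 : 77.9 : 100.0 : 56.7 : 12.0

Antimony pattern (n=2): 0.32729841 : 0.48960318 : 0.18309841
Bromine pattern (n=2): 0.257049 : 0.499902 : 0.243049
Convolve the two distributions (both contribute in 2-u steps):
  M: 0.32729841×0.257049 = 0.084132
  M+2: 0.32729841×0.499902 + 0.48960318×0.257049 = 0.289469
  M+4: 0.32729841×0.243049 + 0.48960318×0.499902 + 0.18309841×0.257049 = 0.371368
  M+6: 0.48960318×0.243049 + 0.18309841×0.499902 = 0.210529
  M+8: 0.18309841×0.243049 = 0.044502
Scale to base peak (0.371368) = 100: 22.7 : 77.9 : 100.0 : 56.7 : 12.0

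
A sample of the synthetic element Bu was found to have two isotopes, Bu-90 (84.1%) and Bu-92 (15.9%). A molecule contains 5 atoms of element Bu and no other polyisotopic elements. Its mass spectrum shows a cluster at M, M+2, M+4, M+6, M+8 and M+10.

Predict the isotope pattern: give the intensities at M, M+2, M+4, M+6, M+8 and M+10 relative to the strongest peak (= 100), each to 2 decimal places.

The 5 Bu atoms are independent, so intensities follow the terms of (0.841 + 0.159)^5.
P(M) = 0.841^5 = 0.420707
P(M+2) = 5 × 0.841^4 × 0.159^1 = 0.397696
P(M+4) = 10 × 0.841^3 × 0.159^2 = 0.150377
P(M+6) = 10 × 0.841^2 × 0.159^3 = 0.028430
P(M+8) = 5 × 0.841^1 × 0.159^4 = 0.002688
P(M+10) = 0.159^5 = 0.000102
The M peak is largest (0.420707); scaling to 100 gives 100.00 : 94.53 : 35.74 : 6.76 : 0.64 : 0.02.

100.00 : 94.53 : 35.74 : 6.76 : 0.64 : 0.02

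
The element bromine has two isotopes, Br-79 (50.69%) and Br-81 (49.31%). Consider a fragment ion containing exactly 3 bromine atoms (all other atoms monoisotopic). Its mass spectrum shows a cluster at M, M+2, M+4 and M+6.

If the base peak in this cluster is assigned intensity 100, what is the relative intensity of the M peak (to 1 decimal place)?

34.3

(0.5069 + 0.4931)^3 gives M 0.1302, M+2 0.3801, M+4 0.3698, M+6 0.1199; the largest is M+2.
P(M+2) = C(3,1) × 0.5069^2 × 0.4931^1 = 3 × 0.25694761 × 0.4931 = 0.380103 (base)
P(M) = C(3,0) × 0.5069^3 × 0.4931^0 = 1 × 0.13024674 × 1.0000 = 0.130247
Relative intensity = 0.130247 / 0.380103 × 100 = 34.3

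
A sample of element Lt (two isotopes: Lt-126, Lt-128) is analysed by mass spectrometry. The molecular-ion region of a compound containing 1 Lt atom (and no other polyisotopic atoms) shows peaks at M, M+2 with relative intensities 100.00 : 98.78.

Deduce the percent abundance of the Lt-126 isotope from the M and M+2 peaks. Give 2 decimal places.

50.31%

Write p for the Lt-126 fraction. I(M+2)/I(M) = [C(1,1)·p^0·(1−p)] / p^1 = 1·(1−p)/p = 98.78/100.00 = 0.9878
(1−p)/p = 0.9878/1 = 0.9878  ⇒  p = 1/(1 + 0.9878) = 0.5031
Lt-126: 50.31%, Lt-128: 49.69%.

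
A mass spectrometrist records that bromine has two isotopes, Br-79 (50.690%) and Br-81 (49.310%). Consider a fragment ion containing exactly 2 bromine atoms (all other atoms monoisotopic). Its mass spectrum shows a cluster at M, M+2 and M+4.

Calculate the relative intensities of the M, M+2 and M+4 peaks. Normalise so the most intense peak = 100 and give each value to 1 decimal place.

51.4 : 100.0 : 48.6

Each Br atom is independently Br-79 (p = 0.50690) or Br-81 (q = 0.49310); the cluster is the binomial expansion (p + q)^2.
P(M) = 0.50690^2 = 0.256948
P(M+2) = 2 × 0.50690^1 × 0.49310^1 = 0.499905
P(M+4) = 0.49310^2 = 0.243148
The M+2 peak is largest (0.499905); scaling to 100 gives 51.4 : 100.0 : 48.6.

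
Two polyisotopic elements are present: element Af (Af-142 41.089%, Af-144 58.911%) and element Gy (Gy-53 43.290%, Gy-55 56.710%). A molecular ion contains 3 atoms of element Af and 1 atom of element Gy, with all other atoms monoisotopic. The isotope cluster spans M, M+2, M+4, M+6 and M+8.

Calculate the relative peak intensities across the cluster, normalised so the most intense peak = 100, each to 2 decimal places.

8.47 : 47.55 : 100.00 : 93.43 : 32.72

Element Af pattern (n=3): 0.0693708 : 0.29837937 : 0.42779885 : 0.20445097
Element Gy pattern (n=1): 0.4329 : 0.5671
Convolve the two distributions (both contribute in 2-u steps):
  M: 0.0693708×0.4329 = 0.030031
  M+2: 0.0693708×0.5671 + 0.29837937×0.4329 = 0.168509
  M+4: 0.29837937×0.5671 + 0.42779885×0.4329 = 0.354405
  M+6: 0.42779885×0.5671 + 0.20445097×0.4329 = 0.331112
  M+8: 0.20445097×0.5671 = 0.115944
Scale to base peak (0.354405) = 100: 8.47 : 47.55 : 100.00 : 93.43 : 32.72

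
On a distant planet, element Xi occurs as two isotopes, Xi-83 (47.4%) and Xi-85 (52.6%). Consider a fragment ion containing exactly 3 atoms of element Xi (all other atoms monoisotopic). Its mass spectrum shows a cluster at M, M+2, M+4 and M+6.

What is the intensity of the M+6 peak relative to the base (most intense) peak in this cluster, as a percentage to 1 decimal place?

37.0%

Term probabilities: M 0.1065, M+2 0.3545, M+4 0.3934, M+6 0.1455. Base peak = M+4.
P(M+4) = C(3,2) × 0.474^1 × 0.526^2 = 3 × 0.4740 × 0.276676 = 0.393433 (base)
P(M+6) = C(3,3) × 0.474^0 × 0.526^3 = 1 × 1.0000 × 0.14553158 = 0.145532
Relative intensity = 0.145532 / 0.393433 × 100 = 37.0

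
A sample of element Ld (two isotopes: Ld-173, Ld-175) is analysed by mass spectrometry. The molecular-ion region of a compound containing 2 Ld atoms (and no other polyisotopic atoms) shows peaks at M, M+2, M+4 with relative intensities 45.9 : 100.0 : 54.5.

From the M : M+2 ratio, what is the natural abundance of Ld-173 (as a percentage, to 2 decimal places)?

47.86%

If p is the fraction of Ld that is Ld-173, then I(M+2)/I(M) = [C(2,1)·p^1·(1−p)] / p^2 = 2·(1−p)/p = 100.0/45.9 = 2.1786
(1−p)/p = 2.1786/2 = 1.0893  ⇒  p = 1/(1 + 1.0893) = 0.4786
Ld-173: 47.86%, Ld-175: 52.14%.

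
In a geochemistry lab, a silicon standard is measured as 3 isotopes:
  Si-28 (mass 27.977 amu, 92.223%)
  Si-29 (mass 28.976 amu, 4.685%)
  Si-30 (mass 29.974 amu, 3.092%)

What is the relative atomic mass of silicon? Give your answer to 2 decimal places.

28.09 amu

Average mass = Σ (abundance × isotope mass) = 0.92223 × 27.977 + 0.04685 × 28.976 + 0.03092 × 29.974
= 25.8012 + 1.3575 + 0.9268 = 28.0855 amu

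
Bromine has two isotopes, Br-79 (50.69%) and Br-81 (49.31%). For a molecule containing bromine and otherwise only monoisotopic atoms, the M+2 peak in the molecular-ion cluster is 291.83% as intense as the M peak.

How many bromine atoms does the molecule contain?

3

The M+2/M ratio from n Br atoms is n · q/p = n · 0.4931/0.5069.
n = 2.9183 × 0.5069/0.4931 = 3.00 ≈ 3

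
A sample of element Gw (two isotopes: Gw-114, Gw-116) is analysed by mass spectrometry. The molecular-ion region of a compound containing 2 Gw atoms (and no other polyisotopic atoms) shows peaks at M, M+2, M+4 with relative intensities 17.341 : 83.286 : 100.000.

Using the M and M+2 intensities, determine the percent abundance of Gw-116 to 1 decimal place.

70.6%

Let p = fractional abundance of Gw-114. I(M+2)/I(M) = [C(2,1)·p^1·(1−p)] / p^2 = 2·(1−p)/p = 83.286/17.341 = 4.8028
(1−p)/p = 4.8028/2 = 2.4014  ⇒  p = 1/(1 + 2.4014) = 0.2940
Gw-114: 29.4%, Gw-116: 70.6%.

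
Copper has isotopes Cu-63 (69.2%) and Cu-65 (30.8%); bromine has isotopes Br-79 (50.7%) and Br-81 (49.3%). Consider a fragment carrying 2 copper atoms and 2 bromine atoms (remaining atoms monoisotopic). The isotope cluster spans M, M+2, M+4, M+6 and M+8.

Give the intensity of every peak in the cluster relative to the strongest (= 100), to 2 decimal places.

34.78 : 98.61 : 100.00 : 42.68 : 6.52

Copper pattern (n=2): 0.478864 : 0.426272 : 0.094864
Bromine pattern (n=2): 0.257049 : 0.499902 : 0.243049
Convolve the two distributions (both contribute in 2-u steps):
  M: 0.478864×0.257049 = 0.123092
  M+2: 0.478864×0.499902 + 0.426272×0.257049 = 0.348958
  M+4: 0.478864×0.243049 + 0.426272×0.499902 + 0.094864×0.257049 = 0.353866
  M+6: 0.426272×0.243049 + 0.094864×0.499902 = 0.151028
  M+8: 0.094864×0.243049 = 0.023057
Scale to base peak (0.353866) = 100: 34.78 : 98.61 : 100.00 : 42.68 : 6.52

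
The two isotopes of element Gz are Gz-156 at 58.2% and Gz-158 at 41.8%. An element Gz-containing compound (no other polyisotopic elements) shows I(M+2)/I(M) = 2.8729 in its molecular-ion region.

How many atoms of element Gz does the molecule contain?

4

The M+2/M ratio from n Gz atoms is n · q/p = n · 0.418/0.582.
n = 2.8729 × 0.582/0.418 = 4.00 ≈ 4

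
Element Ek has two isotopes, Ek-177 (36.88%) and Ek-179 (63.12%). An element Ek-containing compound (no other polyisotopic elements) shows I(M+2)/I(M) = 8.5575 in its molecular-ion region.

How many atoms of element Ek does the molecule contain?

For n independent Ek atoms, I(M+2)/I(M) = n · (abundance Ek-179) / (abundance Ek-177) = n · 0.6312/0.3688.
n = 8.5575 × 0.3688/0.6312 = 5.00 ≈ 5

5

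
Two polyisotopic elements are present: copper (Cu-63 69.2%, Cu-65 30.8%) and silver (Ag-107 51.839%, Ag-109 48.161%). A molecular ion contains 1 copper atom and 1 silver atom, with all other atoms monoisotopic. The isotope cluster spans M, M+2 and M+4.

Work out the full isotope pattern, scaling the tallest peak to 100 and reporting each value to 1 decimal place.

Copper pattern (n=1): 0.6920 : 0.3080
Silver pattern (n=1): 0.51839 : 0.48161
Convolve the two distributions (both contribute in 2-u steps):
  M: 0.6920×0.51839 = 0.358726
  M+2: 0.6920×0.48161 + 0.3080×0.51839 = 0.492938
  M+4: 0.3080×0.48161 = 0.148336
Scale to base peak (0.492938) = 100: 72.8 : 100.0 : 30.1

72.8 : 100.0 : 30.1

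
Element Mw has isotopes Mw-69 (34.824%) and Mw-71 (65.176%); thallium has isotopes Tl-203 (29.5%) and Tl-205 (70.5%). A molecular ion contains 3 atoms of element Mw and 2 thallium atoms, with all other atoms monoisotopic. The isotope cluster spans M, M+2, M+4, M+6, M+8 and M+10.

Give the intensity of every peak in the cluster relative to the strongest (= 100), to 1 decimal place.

1.1 : 11.4 : 47.1 : 97.3 : 100.0 : 41.0

Element Mw pattern (n=3): 0.04223145 : 0.23711895 : 0.44378776 : 0.27686185
Thallium pattern (n=2): 0.087025 : 0.41595 : 0.497025
Convolve the two distributions (both contribute in 2-u steps):
  M: 0.04223145×0.087025 = 0.003675
  M+2: 0.04223145×0.41595 + 0.23711895×0.087025 = 0.038201
  M+4: 0.04223145×0.497025 + 0.23711895×0.41595 + 0.44378776×0.087025 = 0.158240
  M+6: 0.23711895×0.497025 + 0.44378776×0.41595 + 0.27686185×0.087025 = 0.326541
  M+8: 0.44378776×0.497025 + 0.27686185×0.41595 = 0.335734
  M+10: 0.27686185×0.497025 = 0.137607
Scale to base peak (0.335734) = 100: 1.1 : 11.4 : 47.1 : 97.3 : 100.0 : 41.0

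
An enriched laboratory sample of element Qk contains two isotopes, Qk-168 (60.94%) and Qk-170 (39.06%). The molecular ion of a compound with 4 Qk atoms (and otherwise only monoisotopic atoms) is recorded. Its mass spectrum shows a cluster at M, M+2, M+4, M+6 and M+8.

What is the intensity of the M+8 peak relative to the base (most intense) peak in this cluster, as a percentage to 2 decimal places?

6.58%

(0.6094 + 0.3906)^4 gives M 0.1379, M+2 0.3536, M+4 0.3400, M+6 0.1453, M+8 0.0233; the largest is M+2.
P(M+2) = C(4,1) × 0.6094^3 × 0.3906^1 = 4 × 0.22631188 × 0.3906 = 0.353590 (base)
P(M+8) = C(4,4) × 0.6094^0 × 0.3906^4 = 1 × 1.0000 × 0.0232771 = 0.023277
Relative intensity = 0.023277 / 0.353590 × 100 = 6.58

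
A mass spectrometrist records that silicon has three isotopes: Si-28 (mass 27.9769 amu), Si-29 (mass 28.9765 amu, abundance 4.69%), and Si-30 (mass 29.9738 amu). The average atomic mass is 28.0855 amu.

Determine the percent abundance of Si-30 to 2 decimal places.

The remaining 95.31% is split between Si-28 (fraction x) and Si-30 (fraction 0.9531 − x).
Substituting: 27.9769x + 29.9738(0.9531 − x) = 26.72650215
(27.9769 − 29.9738)x = -1.84152663  ⇒  x = 0.92219, y = 0.03091
Si-28: 92.22%, Si-30: 3.09%.

3.09%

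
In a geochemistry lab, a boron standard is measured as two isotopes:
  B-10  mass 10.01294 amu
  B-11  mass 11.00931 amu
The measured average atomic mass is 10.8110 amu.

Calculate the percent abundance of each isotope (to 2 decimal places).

Writing the weighted mean with unknown fraction x of B-10:
10.01294·x + 11.00931·(1 − x) = 10.8110
(10.01294 − 11.00931)·x = 10.8110 − 11.00931
x = -0.19831 / -0.99637 = 0.19903 → 19.90% B-10, 80.10% B-11.

B-10: 19.90%, B-11: 80.10%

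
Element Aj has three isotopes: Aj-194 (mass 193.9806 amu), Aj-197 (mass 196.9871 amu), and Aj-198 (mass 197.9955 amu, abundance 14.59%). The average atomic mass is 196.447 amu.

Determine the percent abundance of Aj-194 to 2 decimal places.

22.86%

The remaining 85.41% is split between Aj-194 (fraction x) and Aj-197 (fraction 0.8541 − x).
Substituting: 193.9806x + 196.9871(0.8541 − x) = 167.55945655
(193.9806 − 196.9871)x = -0.68722556  ⇒  x = 0.22858, y = 0.62552
Aj-194: 22.86%, Aj-197: 62.55%.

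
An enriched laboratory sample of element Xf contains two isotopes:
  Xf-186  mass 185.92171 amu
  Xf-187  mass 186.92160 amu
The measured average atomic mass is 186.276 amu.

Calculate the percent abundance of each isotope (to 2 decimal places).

With x = fraction of Xf-186 (so Xf-187 is 1 − x):
185.92171·x + 186.92160·(1 − x) = 186.276
(185.92171 − 186.92160)·x = 186.276 − 186.92160
x = -0.64560 / -0.99989 = 0.64567 → 64.57% Xf-186, 35.43% Xf-187.

Xf-186: 64.57%, Xf-187: 35.43%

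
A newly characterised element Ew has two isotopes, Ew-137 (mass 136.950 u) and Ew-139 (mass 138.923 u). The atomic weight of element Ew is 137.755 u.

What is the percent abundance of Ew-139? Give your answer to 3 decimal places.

With x = fraction of Ew-137 (so Ew-139 is 1 − x):
136.950·x + 138.923·(1 − x) = 137.755
(136.950 − 138.923)·x = 137.755 − 138.923
x = -1.168 / -1.973 = 0.59199 → 59.199% Ew-137, 40.801% Ew-139.

40.801%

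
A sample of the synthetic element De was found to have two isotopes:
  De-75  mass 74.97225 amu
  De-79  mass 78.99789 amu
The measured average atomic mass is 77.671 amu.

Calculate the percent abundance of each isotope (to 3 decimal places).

Let x be the fractional abundance of De-75; then De-79 has abundance 1 − x.
74.97225·x + 78.99789·(1 − x) = 77.671
(74.97225 − 78.99789)·x = 77.671 − 78.99789
x = -1.32689 / -4.02564 = 0.32961 → 32.961% De-75, 67.039% De-79.

De-75: 32.961%, De-79: 67.039%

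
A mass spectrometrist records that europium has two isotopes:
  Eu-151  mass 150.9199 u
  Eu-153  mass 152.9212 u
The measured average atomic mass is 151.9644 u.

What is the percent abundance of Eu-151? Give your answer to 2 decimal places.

47.81%

Writing the weighted mean with unknown fraction x of Eu-151:
150.9199·x + 152.9212·(1 − x) = 151.9644
(150.9199 − 152.9212)·x = 151.9644 − 152.9212
x = -0.9568 / -2.0013 = 0.47809 → 47.81% Eu-151, 52.19% Eu-153.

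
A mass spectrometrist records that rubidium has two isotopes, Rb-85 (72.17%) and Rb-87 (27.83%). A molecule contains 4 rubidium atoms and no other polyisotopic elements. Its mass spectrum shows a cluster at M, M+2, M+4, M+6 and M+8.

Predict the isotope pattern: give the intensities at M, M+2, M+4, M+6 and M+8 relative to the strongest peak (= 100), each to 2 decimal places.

64.83 : 100.00 : 57.84 : 14.87 : 1.43

Expanding (0.7217 + 0.2783)^4:
P(M) = 0.7217^4 = 0.271286
P(M+2) = 4 × 0.7217^3 × 0.2783^1 = 0.418450
P(M+4) = 6 × 0.7217^2 × 0.2783^2 = 0.242042
P(M+6) = 4 × 0.7217^1 × 0.2783^3 = 0.062224
P(M+8) = 0.2783^4 = 0.005999
The M+2 peak is largest (0.418450); scaling to 100 gives 64.83 : 100.00 : 57.84 : 14.87 : 1.43.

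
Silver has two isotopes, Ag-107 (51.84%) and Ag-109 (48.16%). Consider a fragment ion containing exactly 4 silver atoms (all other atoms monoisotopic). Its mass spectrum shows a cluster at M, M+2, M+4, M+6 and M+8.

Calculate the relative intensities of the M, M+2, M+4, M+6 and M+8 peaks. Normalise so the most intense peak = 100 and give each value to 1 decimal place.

19.3 : 71.8 : 100.0 : 61.9 : 14.4

Each Ag atom is independently Ag-107 (p = 0.5184) or Ag-109 (q = 0.4816); the cluster is the binomial expansion (p + q)^4.
P(M) = 0.5184^4 = 0.072220
P(M+2) = 4 × 0.5184^3 × 0.4816^1 = 0.268375
P(M+4) = 6 × 0.5184^2 × 0.4816^2 = 0.373985
P(M+6) = 4 × 0.5184^1 × 0.4816^3 = 0.231624
P(M+8) = 0.4816^4 = 0.053795
The M+4 peak is largest (0.373985); scaling to 100 gives 19.3 : 71.8 : 100.0 : 61.9 : 14.4.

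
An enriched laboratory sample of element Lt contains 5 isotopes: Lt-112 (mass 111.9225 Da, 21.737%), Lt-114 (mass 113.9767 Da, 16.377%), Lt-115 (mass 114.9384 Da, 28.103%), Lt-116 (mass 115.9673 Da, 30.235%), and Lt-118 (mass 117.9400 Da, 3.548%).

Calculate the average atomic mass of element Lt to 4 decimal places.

The abundance-weighted mean is 0.21737 × 111.9225 + 0.16377 × 113.9767 + 0.28103 × 114.9384 + 0.30235 × 115.9673 + 0.03548 × 117.9400
= 24.32859 + 18.66596 + 32.30114 + 35.06271 + 4.18451 = 114.54291 Da

114.5429 Da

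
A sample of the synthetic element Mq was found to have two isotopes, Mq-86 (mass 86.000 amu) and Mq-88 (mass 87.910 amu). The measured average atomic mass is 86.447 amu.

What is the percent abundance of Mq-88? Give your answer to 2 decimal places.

Writing the weighted mean with unknown fraction x of Mq-86:
86.000·x + 87.910·(1 − x) = 86.447
(86.000 − 87.910)·x = 86.447 − 87.910
x = -1.463 / -1.910 = 0.76597 → 76.60% Mq-86, 23.40% Mq-88.

23.40%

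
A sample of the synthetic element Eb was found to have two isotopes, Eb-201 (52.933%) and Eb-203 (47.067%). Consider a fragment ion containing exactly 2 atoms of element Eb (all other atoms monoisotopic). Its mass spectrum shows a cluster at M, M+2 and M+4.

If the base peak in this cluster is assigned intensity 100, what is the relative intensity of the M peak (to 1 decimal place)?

56.2

Binomial terms of (0.52933 + 0.47067)^2: M 0.2802, M+2 0.4983, M+4 0.2215 → M+2 is the base peak.
P(M+2) = C(2,1) × 0.52933^1 × 0.47067^1 = 2 × 0.52933 × 0.47067 = 0.498280 (base)
P(M) = C(2,0) × 0.52933^2 × 0.47067^0 = 1 × 0.28019025 × 1.0000 = 0.280190
Relative intensity = 0.280190 / 0.498280 × 100 = 56.2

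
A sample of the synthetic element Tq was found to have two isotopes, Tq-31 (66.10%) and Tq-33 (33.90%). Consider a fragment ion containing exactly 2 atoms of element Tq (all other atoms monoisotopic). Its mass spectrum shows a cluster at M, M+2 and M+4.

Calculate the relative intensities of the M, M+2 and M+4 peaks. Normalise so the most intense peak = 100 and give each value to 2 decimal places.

97.49 : 100.00 : 25.64

The 2 Tq atoms are independent, so intensities follow the terms of (0.6610 + 0.3390)^2.
P(M) = 0.6610^2 = 0.436921
P(M+2) = 2 × 0.6610^1 × 0.3390^1 = 0.448158
P(M+4) = 0.3390^2 = 0.114921
The M+2 peak is largest (0.448158); scaling to 100 gives 97.49 : 100.00 : 25.64.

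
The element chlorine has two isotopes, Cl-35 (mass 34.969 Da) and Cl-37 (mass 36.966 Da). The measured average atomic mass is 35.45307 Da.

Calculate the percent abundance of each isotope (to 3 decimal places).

Let x be the fractional abundance of Cl-35; then Cl-37 has abundance 1 − x.
34.969·x + 36.966·(1 − x) = 35.45307
(34.969 − 36.966)·x = 35.45307 − 36.966
x = -1.51293 / -1.997 = 0.75760 → 75.760% Cl-35, 24.240% Cl-37.

Cl-35: 75.760%, Cl-37: 24.240%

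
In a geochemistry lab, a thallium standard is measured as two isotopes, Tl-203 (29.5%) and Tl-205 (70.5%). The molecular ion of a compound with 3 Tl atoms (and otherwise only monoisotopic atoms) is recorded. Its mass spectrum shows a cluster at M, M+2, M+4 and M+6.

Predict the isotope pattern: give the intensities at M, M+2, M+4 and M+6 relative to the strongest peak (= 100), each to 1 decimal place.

5.8 : 41.8 : 100.0 : 79.7

Expanding (0.295 + 0.705)^3:
P(M) = 0.295^3 = 0.025672
P(M+2) = 3 × 0.295^2 × 0.705^1 = 0.184058
P(M+4) = 3 × 0.295^1 × 0.705^2 = 0.439867
P(M+6) = 0.705^3 = 0.350403
The M+4 peak is largest (0.439867); scaling to 100 gives 5.8 : 41.8 : 100.0 : 79.7.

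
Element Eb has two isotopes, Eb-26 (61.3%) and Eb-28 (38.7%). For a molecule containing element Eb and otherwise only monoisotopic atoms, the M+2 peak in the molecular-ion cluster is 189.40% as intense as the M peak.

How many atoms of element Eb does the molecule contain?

With n Eb atoms, P(M+2)/P(M) = C(n,1)·p^(n−1)q / p^n = n·q/p = n · 0.387/0.613.
n = 1.8940 × 0.613/0.387 = 3.00 ≈ 3

3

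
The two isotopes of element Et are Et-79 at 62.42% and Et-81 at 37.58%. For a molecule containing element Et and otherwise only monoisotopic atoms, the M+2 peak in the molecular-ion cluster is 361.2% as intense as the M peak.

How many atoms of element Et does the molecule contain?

6

For n independent Et atoms, I(M+2)/I(M) = n · (abundance Et-81) / (abundance Et-79) = n · 0.3758/0.6242.
n = 3.612 × 0.6242/0.3758 = 6.00 ≈ 6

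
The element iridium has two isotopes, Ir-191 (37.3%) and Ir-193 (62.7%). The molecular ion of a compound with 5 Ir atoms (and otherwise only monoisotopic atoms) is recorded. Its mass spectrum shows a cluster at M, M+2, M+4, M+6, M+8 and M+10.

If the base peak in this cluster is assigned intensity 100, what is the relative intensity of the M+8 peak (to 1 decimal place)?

(0.373 + 0.627)^5 gives M 0.0072, M+2 0.0607, M+4 0.2040, M+6 0.3429, M+8 0.2882, M+10 0.0969; the largest is M+6.
P(M+6) = C(5,3) × 0.373^2 × 0.627^3 = 10 × 0.139129 × 0.24649188 = 0.342942 (base)
P(M+8) = C(5,4) × 0.373^1 × 0.627^4 = 5 × 0.3730 × 0.15455041 = 0.288237
Relative intensity = 0.288237 / 0.342942 × 100 = 84.0

84.0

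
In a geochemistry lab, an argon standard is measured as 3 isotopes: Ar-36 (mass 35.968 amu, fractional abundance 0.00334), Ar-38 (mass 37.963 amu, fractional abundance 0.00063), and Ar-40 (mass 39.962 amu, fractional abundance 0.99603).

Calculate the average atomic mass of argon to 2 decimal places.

39.95 amu

The abundance-weighted mean is 0.00334 × 35.968 + 0.00063 × 37.963 + 0.99603 × 39.962
= 0.1201 + 0.0239 + 39.8034 = 39.9474 amu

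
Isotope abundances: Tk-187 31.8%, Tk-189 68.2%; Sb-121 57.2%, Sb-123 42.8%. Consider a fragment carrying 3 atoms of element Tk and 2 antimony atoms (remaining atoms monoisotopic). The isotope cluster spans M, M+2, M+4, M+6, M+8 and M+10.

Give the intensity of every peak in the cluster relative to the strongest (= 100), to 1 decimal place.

Element Tk pattern (n=3): 0.03215743 : 0.2068997 : 0.4437283 : 0.31721457
Antimony pattern (n=2): 0.327184 : 0.489632 : 0.183184
Convolve the two distributions (both contribute in 2-u steps):
  M: 0.03215743×0.327184 = 0.010521
  M+2: 0.03215743×0.489632 + 0.2068997×0.327184 = 0.083440
  M+4: 0.03215743×0.183184 + 0.2068997×0.489632 + 0.4437283×0.327184 = 0.252376
  M+6: 0.2068997×0.183184 + 0.4437283×0.489632 + 0.31721457×0.327184 = 0.358952
  M+8: 0.4437283×0.183184 + 0.31721457×0.489632 = 0.236602
  M+10: 0.31721457×0.183184 = 0.058109
Scale to base peak (0.358952) = 100: 2.9 : 23.2 : 70.3 : 100.0 : 65.9 : 16.2

2.9 : 23.2 : 70.3 : 100.0 : 65.9 : 16.2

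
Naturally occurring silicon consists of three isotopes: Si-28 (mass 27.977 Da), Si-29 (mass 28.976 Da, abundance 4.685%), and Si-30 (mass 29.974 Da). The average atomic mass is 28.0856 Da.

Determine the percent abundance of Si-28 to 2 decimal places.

Let x and y be the fractions of Si-28 and Si-30. Then x + y = 1 − 0.04685 = 0.95315 and 27.977x + 29.974y = 28.0856 − 0.04685×28.976 = 26.7280744.
Substituting: 27.977x + 29.974(0.95315 − x) = 26.7280744
(27.977 − 29.974)x = -1.8416437  ⇒  x = 0.92221, y = 0.03094
Si-28: 92.22%, Si-30: 3.09%.

92.22%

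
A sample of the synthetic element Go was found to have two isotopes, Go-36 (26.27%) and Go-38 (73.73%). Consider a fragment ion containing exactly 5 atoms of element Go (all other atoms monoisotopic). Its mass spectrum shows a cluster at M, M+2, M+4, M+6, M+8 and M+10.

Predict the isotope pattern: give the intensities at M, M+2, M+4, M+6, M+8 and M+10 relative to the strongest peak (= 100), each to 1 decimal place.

0.3 : 4.5 : 25.4 : 71.3 : 100.0 : 56.1

Expanding (0.2627 + 0.7373)^5:
P(M) = 0.2627^5 = 0.001251
P(M+2) = 5 × 0.2627^4 × 0.7373^1 = 0.017557
P(M+4) = 10 × 0.2627^3 × 0.7373^2 = 0.098553
P(M+6) = 10 × 0.2627^2 × 0.7373^3 = 0.276600
P(M+8) = 5 × 0.2627^1 × 0.7373^4 = 0.388157
P(M+10) = 0.7373^5 = 0.217882
The M+8 peak is largest (0.388157); scaling to 100 gives 0.3 : 4.5 : 25.4 : 71.3 : 100.0 : 56.1.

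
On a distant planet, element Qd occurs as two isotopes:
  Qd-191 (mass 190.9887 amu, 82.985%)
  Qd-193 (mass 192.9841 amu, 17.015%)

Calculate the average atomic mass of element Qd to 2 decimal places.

Average mass = Σ (abundance × isotope mass) = 0.82985 × 190.9887 + 0.17015 × 192.9841
= 158.49197 + 32.83624 = 191.32821 amu

191.33 amu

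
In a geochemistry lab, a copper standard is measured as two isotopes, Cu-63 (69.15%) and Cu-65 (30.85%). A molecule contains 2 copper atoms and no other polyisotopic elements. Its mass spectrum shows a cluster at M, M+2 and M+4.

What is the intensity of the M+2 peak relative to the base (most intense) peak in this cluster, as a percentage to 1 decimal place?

89.2%

Term probabilities: M 0.4782, M+2 0.4267, M+4 0.0952. Base peak = M.
P(M) = C(2,0) × 0.6915^2 × 0.3085^0 = 1 × 0.47817225 × 1.0000 = 0.478172 (base)
P(M+2) = C(2,1) × 0.6915^1 × 0.3085^1 = 2 × 0.6915 × 0.3085 = 0.426656
Relative intensity = 0.426656 / 0.478172 × 100 = 89.2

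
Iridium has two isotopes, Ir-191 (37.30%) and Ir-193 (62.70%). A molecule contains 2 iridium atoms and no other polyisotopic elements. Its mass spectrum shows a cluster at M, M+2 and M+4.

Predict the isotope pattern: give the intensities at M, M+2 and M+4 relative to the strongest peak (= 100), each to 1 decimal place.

Expanding (0.3730 + 0.6270)^2:
P(M) = 0.3730^2 = 0.139129
P(M+2) = 2 × 0.3730^1 × 0.6270^1 = 0.467742
P(M+4) = 0.6270^2 = 0.393129
The M+2 peak is largest (0.467742); scaling to 100 gives 29.7 : 100.0 : 84.0.

29.7 : 100.0 : 84.0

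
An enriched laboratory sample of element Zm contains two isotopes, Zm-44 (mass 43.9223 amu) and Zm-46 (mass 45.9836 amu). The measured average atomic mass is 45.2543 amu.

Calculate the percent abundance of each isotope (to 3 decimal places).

Zm-44: 35.381%, Zm-46: 64.619%

Let x be the fractional abundance of Zm-44; then Zm-46 has abundance 1 − x.
43.9223·x + 45.9836·(1 − x) = 45.2543
(43.9223 − 45.9836)·x = 45.2543 − 45.9836
x = -0.7293 / -2.0613 = 0.35381 → 35.381% Zm-44, 64.619% Zm-46.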